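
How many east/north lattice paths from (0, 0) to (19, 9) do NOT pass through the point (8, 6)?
Number of paths = 5813808

Total paths from (0, 0) to (19, 9): C(28, 19) = 6906900. Paths through (8, 6): (paths (0, 0) → (8, 6)) × (paths (8, 6) → (19, 9)) = C(14, 8) · C(14, 11) = 3003 · 364 = 1093092. Avoidance count = 6906900 − 1093092 = 5813808.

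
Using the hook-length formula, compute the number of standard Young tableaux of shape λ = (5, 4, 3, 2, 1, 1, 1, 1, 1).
# SYT of shape (5, 4, 3, 2, 1, 1, 1, 1, 1) = 23814144

Hook-length formula: f^λ = n! / Π hook(c), product over all cells c of the Young diagram. For λ = (5, 4, 3, 2, 1, 1, 1, 1, 1), n = 19 boxes. Hook lengths by row (left-to-right, top-to-bottom): [13, 7, 5, 3, 1]; [11, 5, 3, 1]; [9, 3, 1]; [7, 1]; [5]; [4]; [3]; [2]; [1]. Product of hooks = 5108103000. So f^λ = 19! / 5108103000 = 121645100408832000 / 5108103000 = 23814144.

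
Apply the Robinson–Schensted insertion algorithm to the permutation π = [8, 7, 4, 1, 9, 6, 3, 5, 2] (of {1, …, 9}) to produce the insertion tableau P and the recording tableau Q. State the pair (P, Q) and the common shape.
P = [1, 2, 5] / [3, 6] / [4, 9] / [7] / [8];  Q = [1, 5, 8] / [2, 6] / [3, 7] / [4] / [9];  common shape = (3, 2, 2, 1, 1)

Row-insert the values π_1, π_2, … into P one at a time, bumping the leftmost entry strictly greater than the inserted value down to the next row. The recording tableau Q records, in position (i, j), the step at which that cell was added to P.
  Insert 8 (step 1): P = [8];  Q = [1]
  Insert 7 (step 2): P = [7] / [8];  Q = [1] / [2]
  Insert 4 (step 3): P = [4] / [7] / [8];  Q = [1] / [2] / [3]
  Insert 1 (step 4): P = [1] / [4] / [7] / [8];  Q = [1] / [2] / [3] / [4]
  Insert 9 (step 5): P = [1, 9] / [4] / [7] / [8];  Q = [1, 5] / [2] / [3] / [4]
  Insert 6 (step 6): P = [1, 6] / [4, 9] / [7] / [8];  Q = [1, 5] / [2, 6] / [3] / [4]
  Insert 3 (step 7): P = [1, 3] / [4, 6] / [7, 9] / [8];  Q = [1, 5] / [2, 6] / [3, 7] / [4]
  Insert 5 (step 8): P = [1, 3, 5] / [4, 6] / [7, 9] / [8];  Q = [1, 5, 8] / [2, 6] / [3, 7] / [4]
  Insert 2 (step 9): P = [1, 2, 5] / [3, 6] / [4, 9] / [7] / [8];  Q = [1, 5, 8] / [2, 6] / [3, 7] / [4] / [9]
Final shape: (3, 2, 2, 1, 1).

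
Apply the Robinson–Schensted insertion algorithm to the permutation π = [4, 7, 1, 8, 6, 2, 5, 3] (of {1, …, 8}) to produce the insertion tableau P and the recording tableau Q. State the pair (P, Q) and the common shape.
P = [1, 2, 3] / [4, 5, 8] / [6] / [7];  Q = [1, 2, 4] / [3, 5, 7] / [6] / [8];  common shape = (3, 3, 1, 1)

Row-insert the values π_1, π_2, … into P one at a time, bumping the leftmost entry strictly greater than the inserted value down to the next row. The recording tableau Q records, in position (i, j), the step at which that cell was added to P.
  Insert 4 (step 1): P = [4];  Q = [1]
  Insert 7 (step 2): P = [4, 7];  Q = [1, 2]
  Insert 1 (step 3): P = [1, 7] / [4];  Q = [1, 2] / [3]
  Insert 8 (step 4): P = [1, 7, 8] / [4];  Q = [1, 2, 4] / [3]
  Insert 6 (step 5): P = [1, 6, 8] / [4, 7];  Q = [1, 2, 4] / [3, 5]
  Insert 2 (step 6): P = [1, 2, 8] / [4, 6] / [7];  Q = [1, 2, 4] / [3, 5] / [6]
  Insert 5 (step 7): P = [1, 2, 5] / [4, 6, 8] / [7];  Q = [1, 2, 4] / [3, 5, 7] / [6]
  Insert 3 (step 8): P = [1, 2, 3] / [4, 5, 8] / [6] / [7];  Q = [1, 2, 4] / [3, 5, 7] / [6] / [8]
Final shape: (3, 3, 1, 1).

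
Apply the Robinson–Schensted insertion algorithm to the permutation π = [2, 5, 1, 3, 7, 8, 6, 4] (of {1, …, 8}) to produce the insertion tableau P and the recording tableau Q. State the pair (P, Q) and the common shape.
P = [1, 3, 4, 8] / [2, 5, 6] / [7];  Q = [1, 2, 5, 6] / [3, 4, 7] / [8];  common shape = (4, 3, 1)

Row-insert the values π_1, π_2, … into P one at a time, bumping the leftmost entry strictly greater than the inserted value down to the next row. The recording tableau Q records, in position (i, j), the step at which that cell was added to P.
  Insert 2 (step 1): P = [2];  Q = [1]
  Insert 5 (step 2): P = [2, 5];  Q = [1, 2]
  Insert 1 (step 3): P = [1, 5] / [2];  Q = [1, 2] / [3]
  Insert 3 (step 4): P = [1, 3] / [2, 5];  Q = [1, 2] / [3, 4]
  Insert 7 (step 5): P = [1, 3, 7] / [2, 5];  Q = [1, 2, 5] / [3, 4]
  Insert 8 (step 6): P = [1, 3, 7, 8] / [2, 5];  Q = [1, 2, 5, 6] / [3, 4]
  Insert 6 (step 7): P = [1, 3, 6, 8] / [2, 5, 7];  Q = [1, 2, 5, 6] / [3, 4, 7]
  Insert 4 (step 8): P = [1, 3, 4, 8] / [2, 5, 6] / [7];  Q = [1, 2, 5, 6] / [3, 4, 7] / [8]
Final shape: (4, 3, 1).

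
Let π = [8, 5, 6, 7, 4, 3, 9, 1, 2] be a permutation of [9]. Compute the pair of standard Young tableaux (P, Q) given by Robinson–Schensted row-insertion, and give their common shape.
P = [1, 2, 7, 9] / [3, 6] / [4] / [5] / [8];  Q = [1, 3, 4, 7] / [2, 9] / [5] / [6] / [8];  common shape = (4, 2, 1, 1, 1)

Row-insert the values π_1, π_2, … into P one at a time, bumping the leftmost entry strictly greater than the inserted value down to the next row. The recording tableau Q records, in position (i, j), the step at which that cell was added to P.
  Insert 8 (step 1): P = [8];  Q = [1]
  Insert 5 (step 2): P = [5] / [8];  Q = [1] / [2]
  Insert 6 (step 3): P = [5, 6] / [8];  Q = [1, 3] / [2]
  Insert 7 (step 4): P = [5, 6, 7] / [8];  Q = [1, 3, 4] / [2]
  Insert 4 (step 5): P = [4, 6, 7] / [5] / [8];  Q = [1, 3, 4] / [2] / [5]
  Insert 3 (step 6): P = [3, 6, 7] / [4] / [5] / [8];  Q = [1, 3, 4] / [2] / [5] / [6]
  Insert 9 (step 7): P = [3, 6, 7, 9] / [4] / [5] / [8];  Q = [1, 3, 4, 7] / [2] / [5] / [6]
  Insert 1 (step 8): P = [1, 6, 7, 9] / [3] / [4] / [5] / [8];  Q = [1, 3, 4, 7] / [2] / [5] / [6] / [8]
  Insert 2 (step 9): P = [1, 2, 7, 9] / [3, 6] / [4] / [5] / [8];  Q = [1, 3, 4, 7] / [2, 9] / [5] / [6] / [8]
Final shape: (4, 2, 1, 1, 1).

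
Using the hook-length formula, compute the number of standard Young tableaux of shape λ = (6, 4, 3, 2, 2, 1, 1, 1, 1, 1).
# SYT of shape (6, 4, 3, 2, 2, 1, 1, 1, 1, 1) = 1493752260

Hook-length formula: f^λ = n! / Π hook(c), product over all cells c of the Young diagram. For λ = (6, 4, 3, 2, 2, 1, 1, 1, 1, 1), n = 22 boxes. Hook lengths by row (left-to-right, top-to-bottom): [15, 9, 6, 4, 2, 1]; [12, 6, 3, 1]; [10, 4, 1]; [8, 2]; [7, 1]; [5]; [4]; [3]; [2]; [1]. Product of hooks = 752467968000. So f^λ = 22! / 752467968000 = 1124000727777607680000 / 752467968000 = 1493752260.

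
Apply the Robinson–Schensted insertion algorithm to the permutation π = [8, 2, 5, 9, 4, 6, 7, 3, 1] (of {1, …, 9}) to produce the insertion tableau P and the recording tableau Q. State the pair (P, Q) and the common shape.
P = [1, 3, 6, 7] / [2, 9] / [4] / [5] / [8];  Q = [1, 3, 4, 7] / [2, 6] / [5] / [8] / [9];  common shape = (4, 2, 1, 1, 1)

Row-insert the values π_1, π_2, … into P one at a time, bumping the leftmost entry strictly greater than the inserted value down to the next row. The recording tableau Q records, in position (i, j), the step at which that cell was added to P.
  Insert 8 (step 1): P = [8];  Q = [1]
  Insert 2 (step 2): P = [2] / [8];  Q = [1] / [2]
  Insert 5 (step 3): P = [2, 5] / [8];  Q = [1, 3] / [2]
  Insert 9 (step 4): P = [2, 5, 9] / [8];  Q = [1, 3, 4] / [2]
  Insert 4 (step 5): P = [2, 4, 9] / [5] / [8];  Q = [1, 3, 4] / [2] / [5]
  Insert 6 (step 6): P = [2, 4, 6] / [5, 9] / [8];  Q = [1, 3, 4] / [2, 6] / [5]
  Insert 7 (step 7): P = [2, 4, 6, 7] / [5, 9] / [8];  Q = [1, 3, 4, 7] / [2, 6] / [5]
  Insert 3 (step 8): P = [2, 3, 6, 7] / [4, 9] / [5] / [8];  Q = [1, 3, 4, 7] / [2, 6] / [5] / [8]
  Insert 1 (step 9): P = [1, 3, 6, 7] / [2, 9] / [4] / [5] / [8];  Q = [1, 3, 4, 7] / [2, 6] / [5] / [8] / [9]
Final shape: (4, 2, 1, 1, 1).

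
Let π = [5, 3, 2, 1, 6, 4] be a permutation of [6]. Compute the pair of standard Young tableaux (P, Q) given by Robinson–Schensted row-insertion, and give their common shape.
P = [1, 4] / [2, 6] / [3] / [5];  Q = [1, 5] / [2, 6] / [3] / [4];  common shape = (2, 2, 1, 1)

Row-insert the values π_1, π_2, … into P one at a time, bumping the leftmost entry strictly greater than the inserted value down to the next row. The recording tableau Q records, in position (i, j), the step at which that cell was added to P.
  Insert 5 (step 1): P = [5];  Q = [1]
  Insert 3 (step 2): P = [3] / [5];  Q = [1] / [2]
  Insert 2 (step 3): P = [2] / [3] / [5];  Q = [1] / [2] / [3]
  Insert 1 (step 4): P = [1] / [2] / [3] / [5];  Q = [1] / [2] / [3] / [4]
  Insert 6 (step 5): P = [1, 6] / [2] / [3] / [5];  Q = [1, 5] / [2] / [3] / [4]
  Insert 4 (step 6): P = [1, 4] / [2, 6] / [3] / [5];  Q = [1, 5] / [2, 6] / [3] / [4]
Final shape: (2, 2, 1, 1).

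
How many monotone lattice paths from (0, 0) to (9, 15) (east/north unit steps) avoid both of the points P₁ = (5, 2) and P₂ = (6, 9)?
Number of paths = 851216

Inclusion–exclusion. Total paths: C(24, 9) = 1307504. Through P₁: C(7, 5)·C(17, 4) = 49980. Through P₂: C(15, 6)·C(9, 3) = 420420. Since P₁ is strictly southwest of P₂, a monotone path through both must visit P₁ then P₂; paths through both = C(7, 5)·C(8, 1)·C(9, 3) = 14112. Avoid both = 1307504 − 49980 − 420420 + 14112 = 851216.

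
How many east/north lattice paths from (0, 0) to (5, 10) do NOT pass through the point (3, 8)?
Number of paths = 2013

Total paths from (0, 0) to (5, 10): C(15, 5) = 3003. Paths through (3, 8): (paths (0, 0) → (3, 8)) × (paths (3, 8) → (5, 10)) = C(11, 3) · C(4, 2) = 165 · 6 = 990. Avoidance count = 3003 − 990 = 2013.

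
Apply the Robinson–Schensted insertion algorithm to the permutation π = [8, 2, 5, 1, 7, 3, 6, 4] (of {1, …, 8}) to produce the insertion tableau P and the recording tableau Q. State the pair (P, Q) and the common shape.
P = [1, 3, 4] / [2, 5, 6] / [7] / [8];  Q = [1, 3, 5] / [2, 6, 7] / [4] / [8];  common shape = (3, 3, 1, 1)

Row-insert the values π_1, π_2, … into P one at a time, bumping the leftmost entry strictly greater than the inserted value down to the next row. The recording tableau Q records, in position (i, j), the step at which that cell was added to P.
  Insert 8 (step 1): P = [8];  Q = [1]
  Insert 2 (step 2): P = [2] / [8];  Q = [1] / [2]
  Insert 5 (step 3): P = [2, 5] / [8];  Q = [1, 3] / [2]
  Insert 1 (step 4): P = [1, 5] / [2] / [8];  Q = [1, 3] / [2] / [4]
  Insert 7 (step 5): P = [1, 5, 7] / [2] / [8];  Q = [1, 3, 5] / [2] / [4]
  Insert 3 (step 6): P = [1, 3, 7] / [2, 5] / [8];  Q = [1, 3, 5] / [2, 6] / [4]
  Insert 6 (step 7): P = [1, 3, 6] / [2, 5, 7] / [8];  Q = [1, 3, 5] / [2, 6, 7] / [4]
  Insert 4 (step 8): P = [1, 3, 4] / [2, 5, 6] / [7] / [8];  Q = [1, 3, 5] / [2, 6, 7] / [4] / [8]
Final shape: (3, 3, 1, 1).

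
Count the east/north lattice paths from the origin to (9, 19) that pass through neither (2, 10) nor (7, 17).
Number of paths = 4388868

Inclusion–exclusion. Total paths: C(28, 9) = 6906900. Through P₁: C(12, 2)·C(16, 7) = 755040. Through P₂: C(24, 7)·C(4, 2) = 2076624. Since P₁ is strictly southwest of P₂, a monotone path through both must visit P₁ then P₂; paths through both = C(12, 2)·C(12, 5)·C(4, 2) = 313632. Avoid both = 6906900 − 755040 − 2076624 + 313632 = 4388868.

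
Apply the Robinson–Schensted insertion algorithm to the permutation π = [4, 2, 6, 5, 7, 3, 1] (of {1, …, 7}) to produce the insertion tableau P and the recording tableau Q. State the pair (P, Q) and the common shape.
P = [1, 3, 7] / [2, 5] / [4] / [6];  Q = [1, 3, 5] / [2, 4] / [6] / [7];  common shape = (3, 2, 1, 1)

Row-insert the values π_1, π_2, … into P one at a time, bumping the leftmost entry strictly greater than the inserted value down to the next row. The recording tableau Q records, in position (i, j), the step at which that cell was added to P.
  Insert 4 (step 1): P = [4];  Q = [1]
  Insert 2 (step 2): P = [2] / [4];  Q = [1] / [2]
  Insert 6 (step 3): P = [2, 6] / [4];  Q = [1, 3] / [2]
  Insert 5 (step 4): P = [2, 5] / [4, 6];  Q = [1, 3] / [2, 4]
  Insert 7 (step 5): P = [2, 5, 7] / [4, 6];  Q = [1, 3, 5] / [2, 4]
  Insert 3 (step 6): P = [2, 3, 7] / [4, 5] / [6];  Q = [1, 3, 5] / [2, 4] / [6]
  Insert 1 (step 7): P = [1, 3, 7] / [2, 5] / [4] / [6];  Q = [1, 3, 5] / [2, 4] / [6] / [7]
Final shape: (3, 2, 1, 1).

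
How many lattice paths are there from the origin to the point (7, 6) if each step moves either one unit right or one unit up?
Number of paths = 1716

A monotone lattice path from (0, 0) to (7, 6) consists of 7 east steps and 6 north steps in some order, so it is determined by which 7 of the 13 steps are east. The count is C(13, 7) = 1716.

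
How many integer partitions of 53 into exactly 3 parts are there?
p(53, 3 parts) = 234

Partitions of n into exactly k parts are in bijection with partitions of n − k into at most k parts (subtract 1 from each part). So p(53, exactly 3) = p(50, parts ≤ 3). Computing via the recurrence p(m, j) = p(m, j−1) + p(m−j, j) gives 234.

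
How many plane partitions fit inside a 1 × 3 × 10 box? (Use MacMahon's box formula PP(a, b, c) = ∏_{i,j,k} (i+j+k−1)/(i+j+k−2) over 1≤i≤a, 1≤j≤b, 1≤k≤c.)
PP(1, 3, 10) = 286

Evaluate the triple product over i = 1..1, j = 1..3, k = 1..10. The factors are (2/1) · (3/2) · (4/3) · (5/4) · (6/5) · (7/6) · (8/7) · (9/8) · … (30 factors total). The numerators and denominators telescope so the product is an integer; carrying out the multiplication exactly gives PP(1, 3, 10) = 286.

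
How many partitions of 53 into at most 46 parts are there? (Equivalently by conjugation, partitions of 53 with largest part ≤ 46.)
p(53, parts ≤ 46) = 329901

Use the recurrence p(n, m) = p(n, m−1) + p(n−m, m): either the largest part is < m (count p(n, m−1)) or the largest part is exactly m (remove one copy of m, count p(n−m, m)). With p(0, ·) = 1 this gives p(53, parts ≤ 46) = 329901. (By conjugating Young diagrams, this also counts partitions of 53 into at most 46 parts.)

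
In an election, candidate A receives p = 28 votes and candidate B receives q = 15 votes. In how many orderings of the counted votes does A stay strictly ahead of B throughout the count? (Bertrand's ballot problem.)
Strict-lead orderings = 45812198536

Total orderings of the 43 votes with 28 for A: C(43, 28) = 151532656696. By the Bertrand ballot formula (Cycle Lemma / reflection principle), the number of orderings in which A is strictly ahead of B throughout is (p − q)/(p + q) · C(p + q, p) = (28 − 15)/(28 + 15) · 151532656696 = 45812198536.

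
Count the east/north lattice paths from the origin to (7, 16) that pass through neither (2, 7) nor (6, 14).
Number of paths = 92445

Inclusion–exclusion. Total paths: C(23, 7) = 245157. Through P₁: C(9, 2)·C(14, 5) = 72072. Through P₂: C(20, 6)·C(3, 1) = 116280. Since P₁ is strictly southwest of P₂, a monotone path through both must visit P₁ then P₂; paths through both = C(9, 2)·C(11, 4)·C(3, 1) = 35640. Avoid both = 245157 − 72072 − 116280 + 35640 = 92445.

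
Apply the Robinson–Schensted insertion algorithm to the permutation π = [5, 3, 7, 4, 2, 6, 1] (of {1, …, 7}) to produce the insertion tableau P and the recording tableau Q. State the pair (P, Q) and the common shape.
P = [1, 4, 6] / [2, 7] / [3] / [5];  Q = [1, 3, 6] / [2, 4] / [5] / [7];  common shape = (3, 2, 1, 1)

Row-insert the values π_1, π_2, … into P one at a time, bumping the leftmost entry strictly greater than the inserted value down to the next row. The recording tableau Q records, in position (i, j), the step at which that cell was added to P.
  Insert 5 (step 1): P = [5];  Q = [1]
  Insert 3 (step 2): P = [3] / [5];  Q = [1] / [2]
  Insert 7 (step 3): P = [3, 7] / [5];  Q = [1, 3] / [2]
  Insert 4 (step 4): P = [3, 4] / [5, 7];  Q = [1, 3] / [2, 4]
  Insert 2 (step 5): P = [2, 4] / [3, 7] / [5];  Q = [1, 3] / [2, 4] / [5]
  Insert 6 (step 6): P = [2, 4, 6] / [3, 7] / [5];  Q = [1, 3, 6] / [2, 4] / [5]
  Insert 1 (step 7): P = [1, 4, 6] / [2, 7] / [3] / [5];  Q = [1, 3, 6] / [2, 4] / [5] / [7]
Final shape: (3, 2, 1, 1).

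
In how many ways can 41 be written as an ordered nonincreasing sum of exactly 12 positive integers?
p(41, 12 parts) = 3655

Partitions of n into exactly k parts are in bijection with partitions of n − k into at most k parts (subtract 1 from each part). So p(41, exactly 12) = p(29, parts ≤ 12). Computing via the recurrence p(m, j) = p(m, j−1) + p(m−j, j) gives 3655.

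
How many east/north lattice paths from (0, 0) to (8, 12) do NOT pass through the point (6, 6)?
Number of paths = 100098

Total paths from (0, 0) to (8, 12): C(20, 8) = 125970. Paths through (6, 6): (paths (0, 0) → (6, 6)) × (paths (6, 6) → (8, 12)) = C(12, 6) · C(8, 2) = 924 · 28 = 25872. Avoidance count = 125970 − 25872 = 100098.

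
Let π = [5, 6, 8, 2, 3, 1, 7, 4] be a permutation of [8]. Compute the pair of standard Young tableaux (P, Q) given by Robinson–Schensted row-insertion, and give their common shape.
P = [1, 3, 4] / [2, 6, 7] / [5, 8];  Q = [1, 2, 3] / [4, 5, 7] / [6, 8];  common shape = (3, 3, 2)

Row-insert the values π_1, π_2, … into P one at a time, bumping the leftmost entry strictly greater than the inserted value down to the next row. The recording tableau Q records, in position (i, j), the step at which that cell was added to P.
  Insert 5 (step 1): P = [5];  Q = [1]
  Insert 6 (step 2): P = [5, 6];  Q = [1, 2]
  Insert 8 (step 3): P = [5, 6, 8];  Q = [1, 2, 3]
  Insert 2 (step 4): P = [2, 6, 8] / [5];  Q = [1, 2, 3] / [4]
  Insert 3 (step 5): P = [2, 3, 8] / [5, 6];  Q = [1, 2, 3] / [4, 5]
  Insert 1 (step 6): P = [1, 3, 8] / [2, 6] / [5];  Q = [1, 2, 3] / [4, 5] / [6]
  Insert 7 (step 7): P = [1, 3, 7] / [2, 6, 8] / [5];  Q = [1, 2, 3] / [4, 5, 7] / [6]
  Insert 4 (step 8): P = [1, 3, 4] / [2, 6, 7] / [5, 8];  Q = [1, 2, 3] / [4, 5, 7] / [6, 8]
Final shape: (3, 3, 2).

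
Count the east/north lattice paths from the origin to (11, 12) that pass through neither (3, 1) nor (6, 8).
Number of paths = 731852

Inclusion–exclusion. Total paths: C(23, 11) = 1352078. Through P₁: C(4, 3)·C(19, 8) = 302328. Through P₂: C(14, 6)·C(9, 5) = 378378. Since P₁ is strictly southwest of P₂, a monotone path through both must visit P₁ then P₂; paths through both = C(4, 3)·C(10, 3)·C(9, 5) = 60480. Avoid both = 1352078 − 302328 − 378378 + 60480 = 731852.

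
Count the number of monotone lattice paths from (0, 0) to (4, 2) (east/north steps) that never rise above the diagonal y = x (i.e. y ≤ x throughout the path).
Number of paths = 9

By the reflection principle (André's argument), the number of monotone paths to (4, 2) with n ≤ m that never go above y = x is C(6, 4) − C(6, 5) = 15 − 6 = 9.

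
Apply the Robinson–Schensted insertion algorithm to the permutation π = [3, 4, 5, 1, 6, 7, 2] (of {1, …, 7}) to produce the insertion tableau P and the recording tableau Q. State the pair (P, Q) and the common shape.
P = [1, 2, 5, 6, 7] / [3, 4];  Q = [1, 2, 3, 5, 6] / [4, 7];  common shape = (5, 2)

Row-insert the values π_1, π_2, … into P one at a time, bumping the leftmost entry strictly greater than the inserted value down to the next row. The recording tableau Q records, in position (i, j), the step at which that cell was added to P.
  Insert 3 (step 1): P = [3];  Q = [1]
  Insert 4 (step 2): P = [3, 4];  Q = [1, 2]
  Insert 5 (step 3): P = [3, 4, 5];  Q = [1, 2, 3]
  Insert 1 (step 4): P = [1, 4, 5] / [3];  Q = [1, 2, 3] / [4]
  Insert 6 (step 5): P = [1, 4, 5, 6] / [3];  Q = [1, 2, 3, 5] / [4]
  Insert 7 (step 6): P = [1, 4, 5, 6, 7] / [3];  Q = [1, 2, 3, 5, 6] / [4]
  Insert 2 (step 7): P = [1, 2, 5, 6, 7] / [3, 4];  Q = [1, 2, 3, 5, 6] / [4, 7]
Final shape: (5, 2).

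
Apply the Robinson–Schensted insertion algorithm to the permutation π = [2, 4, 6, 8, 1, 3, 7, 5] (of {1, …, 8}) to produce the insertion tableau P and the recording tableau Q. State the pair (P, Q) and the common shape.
P = [1, 3, 5, 7] / [2, 4, 6] / [8];  Q = [1, 2, 3, 4] / [5, 6, 7] / [8];  common shape = (4, 3, 1)

Row-insert the values π_1, π_2, … into P one at a time, bumping the leftmost entry strictly greater than the inserted value down to the next row. The recording tableau Q records, in position (i, j), the step at which that cell was added to P.
  Insert 2 (step 1): P = [2];  Q = [1]
  Insert 4 (step 2): P = [2, 4];  Q = [1, 2]
  Insert 6 (step 3): P = [2, 4, 6];  Q = [1, 2, 3]
  Insert 8 (step 4): P = [2, 4, 6, 8];  Q = [1, 2, 3, 4]
  Insert 1 (step 5): P = [1, 4, 6, 8] / [2];  Q = [1, 2, 3, 4] / [5]
  Insert 3 (step 6): P = [1, 3, 6, 8] / [2, 4];  Q = [1, 2, 3, 4] / [5, 6]
  Insert 7 (step 7): P = [1, 3, 6, 7] / [2, 4, 8];  Q = [1, 2, 3, 4] / [5, 6, 7]
  Insert 5 (step 8): P = [1, 3, 5, 7] / [2, 4, 6] / [8];  Q = [1, 2, 3, 4] / [5, 6, 7] / [8]
Final shape: (4, 3, 1).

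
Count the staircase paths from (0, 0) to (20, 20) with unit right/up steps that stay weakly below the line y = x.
C_20 = 6564120420

These NE paths below the diagonal are counted by the Catalan number C_n = (1/(n + 1)) · C(2n, n). For n = 20: C_20 = (1/21) · C(40, 20) = 137846528820/21 = 6564120420.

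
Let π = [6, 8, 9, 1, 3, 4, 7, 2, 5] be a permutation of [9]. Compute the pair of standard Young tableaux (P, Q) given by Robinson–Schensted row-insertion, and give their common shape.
P = [1, 2, 4, 5] / [3, 7, 9] / [6, 8];  Q = [1, 2, 3, 7] / [4, 5, 6] / [8, 9];  common shape = (4, 3, 2)

Row-insert the values π_1, π_2, … into P one at a time, bumping the leftmost entry strictly greater than the inserted value down to the next row. The recording tableau Q records, in position (i, j), the step at which that cell was added to P.
  Insert 6 (step 1): P = [6];  Q = [1]
  Insert 8 (step 2): P = [6, 8];  Q = [1, 2]
  Insert 9 (step 3): P = [6, 8, 9];  Q = [1, 2, 3]
  Insert 1 (step 4): P = [1, 8, 9] / [6];  Q = [1, 2, 3] / [4]
  Insert 3 (step 5): P = [1, 3, 9] / [6, 8];  Q = [1, 2, 3] / [4, 5]
  Insert 4 (step 6): P = [1, 3, 4] / [6, 8, 9];  Q = [1, 2, 3] / [4, 5, 6]
  Insert 7 (step 7): P = [1, 3, 4, 7] / [6, 8, 9];  Q = [1, 2, 3, 7] / [4, 5, 6]
  Insert 2 (step 8): P = [1, 2, 4, 7] / [3, 8, 9] / [6];  Q = [1, 2, 3, 7] / [4, 5, 6] / [8]
  Insert 5 (step 9): P = [1, 2, 4, 5] / [3, 7, 9] / [6, 8];  Q = [1, 2, 3, 7] / [4, 5, 6] / [8, 9]
Final shape: (4, 3, 2).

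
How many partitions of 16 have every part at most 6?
p(16, parts ≤ 6) = 136

Partitions of 16 with all parts ≤ 6: 6+6+4, 6+6+3+1, 6+6+2+2, 6+6+2+1+1, 6+6+1+1+1+1, 6+5+5, 6+5+4+1, 6+5+3+2, 6+5+3+1+1, 6+5+2+2+1, 6+5+2+1+1+1, 6+5+1+1+1+1+1, 6+4+4+2, 6+4+4+1+1, 6+4+3+3, 6+4+3+2+1, 6+4+3+1+1+1, 6+4+2+2+2, 6+4+2+2+1+1, 6+4+2+1+1+1+1, 6+4+1+1+1+1+1+1, 6+3+3+3+1, 6+3+3+2+2, 6+3+3+2+1+1, 6+3+3+1+1+1+1, 6+3+2+2+2+1, 6+3+2+2+1+1+1, 6+3+2+1+1+1+1+1, 6+3+1+1+1+1+1+1+1, 6+2+2+2+2+2, … (136 total). Count = 136.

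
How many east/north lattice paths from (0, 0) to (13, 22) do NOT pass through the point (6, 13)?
Number of paths = 1165947720

Total paths from (0, 0) to (13, 22): C(35, 13) = 1476337800. Paths through (6, 13): (paths (0, 0) → (6, 13)) × (paths (6, 13) → (13, 22)) = C(19, 6) · C(16, 7) = 27132 · 11440 = 310390080. Avoidance count = 1476337800 − 310390080 = 1165947720.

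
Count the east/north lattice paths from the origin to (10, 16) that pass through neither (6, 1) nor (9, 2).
Number of paths = 5284198

Inclusion–exclusion. Total paths: C(26, 10) = 5311735. Through P₁: C(7, 6)·C(19, 4) = 27132. Through P₂: C(11, 9)·C(15, 1) = 825. Since P₁ is strictly southwest of P₂, a monotone path through both must visit P₁ then P₂; paths through both = C(7, 6)·C(4, 3)·C(15, 1) = 420. Avoid both = 5311735 − 27132 − 825 + 420 = 5284198.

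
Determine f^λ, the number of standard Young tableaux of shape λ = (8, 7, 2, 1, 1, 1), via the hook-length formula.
# SYT of shape (8, 7, 2, 1, 1, 1) = 29767680

Hook-length formula: f^λ = n! / Π hook(c), product over all cells c of the Young diagram. For λ = (8, 7, 2, 1, 1, 1), n = 20 boxes. Hook lengths by row (left-to-right, top-to-bottom): [13, 9, 7, 6, 5, 4, 3, 1]; [11, 7, 5, 4, 3, 2, 1]; [5, 1]; [3]; [2]; [1]. Product of hooks = 81729648000. So f^λ = 20! / 81729648000 = 2432902008176640000 / 81729648000 = 29767680.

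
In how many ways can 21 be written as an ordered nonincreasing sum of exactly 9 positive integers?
p(21, 9 parts) = 73

Partitions of n into exactly k parts are in bijection with partitions of n − k into at most k parts (subtract 1 from each part). So p(21, exactly 9) = p(12, parts ≤ 9). Computing via the recurrence p(m, j) = p(m, j−1) + p(m−j, j) gives 73.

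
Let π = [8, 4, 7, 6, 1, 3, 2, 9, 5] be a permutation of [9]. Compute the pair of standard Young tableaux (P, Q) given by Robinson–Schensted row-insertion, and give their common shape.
P = [1, 2, 5] / [3, 6, 9] / [4] / [7] / [8];  Q = [1, 3, 8] / [2, 6, 9] / [4] / [5] / [7];  common shape = (3, 3, 1, 1, 1)

Row-insert the values π_1, π_2, … into P one at a time, bumping the leftmost entry strictly greater than the inserted value down to the next row. The recording tableau Q records, in position (i, j), the step at which that cell was added to P.
  Insert 8 (step 1): P = [8];  Q = [1]
  Insert 4 (step 2): P = [4] / [8];  Q = [1] / [2]
  Insert 7 (step 3): P = [4, 7] / [8];  Q = [1, 3] / [2]
  Insert 6 (step 4): P = [4, 6] / [7] / [8];  Q = [1, 3] / [2] / [4]
  Insert 1 (step 5): P = [1, 6] / [4] / [7] / [8];  Q = [1, 3] / [2] / [4] / [5]
  Insert 3 (step 6): P = [1, 3] / [4, 6] / [7] / [8];  Q = [1, 3] / [2, 6] / [4] / [5]
  Insert 2 (step 7): P = [1, 2] / [3, 6] / [4] / [7] / [8];  Q = [1, 3] / [2, 6] / [4] / [5] / [7]
  Insert 9 (step 8): P = [1, 2, 9] / [3, 6] / [4] / [7] / [8];  Q = [1, 3, 8] / [2, 6] / [4] / [5] / [7]
  Insert 5 (step 9): P = [1, 2, 5] / [3, 6, 9] / [4] / [7] / [8];  Q = [1, 3, 8] / [2, 6, 9] / [4] / [5] / [7]
Final shape: (3, 3, 1, 1, 1).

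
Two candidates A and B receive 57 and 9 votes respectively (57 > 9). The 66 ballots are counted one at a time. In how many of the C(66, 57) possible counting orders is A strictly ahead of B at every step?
Strict-lead orderings = 26919368320

Total orderings of the 66 votes with 57 for A: C(66, 57) = 37014131440. By the Bertrand ballot formula (Cycle Lemma / reflection principle), the number of orderings in which A is strictly ahead of B throughout is (p − q)/(p + q) · C(p + q, p) = (57 − 9)/(57 + 9) · 37014131440 = 26919368320.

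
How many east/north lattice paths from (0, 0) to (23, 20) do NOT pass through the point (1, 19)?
Number of paths = 960566917760

Total paths from (0, 0) to (23, 20): C(43, 23) = 960566918220. Paths through (1, 19): (paths (0, 0) → (1, 19)) × (paths (1, 19) → (23, 20)) = C(20, 1) · C(23, 22) = 20 · 23 = 460. Avoidance count = 960566918220 − 460 = 960566917760.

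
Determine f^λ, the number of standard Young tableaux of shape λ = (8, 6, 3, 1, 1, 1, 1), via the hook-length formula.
# SYT of shape (8, 6, 3, 1, 1, 1, 1) = 317444400

Hook-length formula: f^λ = n! / Π hook(c), product over all cells c of the Young diagram. For λ = (8, 6, 3, 1, 1, 1, 1), n = 21 boxes. Hook lengths by row (left-to-right, top-to-bottom): [14, 9, 8, 6, 5, 4, 2, 1]; [11, 6, 5, 3, 2, 1]; [7, 2, 1]; [4]; [3]; [2]; [1]. Product of hooks = 160944537600. So f^λ = 21! / 160944537600 = 51090942171709440000 / 160944537600 = 317444400.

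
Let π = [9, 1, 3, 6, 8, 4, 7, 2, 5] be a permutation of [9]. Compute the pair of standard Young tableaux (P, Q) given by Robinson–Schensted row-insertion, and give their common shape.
P = [1, 2, 4, 5] / [3, 7] / [6, 8] / [9];  Q = [1, 3, 4, 5] / [2, 7] / [6, 9] / [8];  common shape = (4, 2, 2, 1)

Row-insert the values π_1, π_2, … into P one at a time, bumping the leftmost entry strictly greater than the inserted value down to the next row. The recording tableau Q records, in position (i, j), the step at which that cell was added to P.
  Insert 9 (step 1): P = [9];  Q = [1]
  Insert 1 (step 2): P = [1] / [9];  Q = [1] / [2]
  Insert 3 (step 3): P = [1, 3] / [9];  Q = [1, 3] / [2]
  Insert 6 (step 4): P = [1, 3, 6] / [9];  Q = [1, 3, 4] / [2]
  Insert 8 (step 5): P = [1, 3, 6, 8] / [9];  Q = [1, 3, 4, 5] / [2]
  Insert 4 (step 6): P = [1, 3, 4, 8] / [6] / [9];  Q = [1, 3, 4, 5] / [2] / [6]
  Insert 7 (step 7): P = [1, 3, 4, 7] / [6, 8] / [9];  Q = [1, 3, 4, 5] / [2, 7] / [6]
  Insert 2 (step 8): P = [1, 2, 4, 7] / [3, 8] / [6] / [9];  Q = [1, 3, 4, 5] / [2, 7] / [6] / [8]
  Insert 5 (step 9): P = [1, 2, 4, 5] / [3, 7] / [6, 8] / [9];  Q = [1, 3, 4, 5] / [2, 7] / [6, 9] / [8]
Final shape: (4, 2, 2, 1).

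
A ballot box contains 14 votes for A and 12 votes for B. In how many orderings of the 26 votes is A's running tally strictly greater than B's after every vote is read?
Strict-lead orderings = 742900

Total orderings of the 26 votes with 14 for A: C(26, 14) = 9657700. By the Bertrand ballot formula (Cycle Lemma / reflection principle), the number of orderings in which A is strictly ahead of B throughout is (p − q)/(p + q) · C(p + q, p) = (14 − 12)/(14 + 12) · 9657700 = 742900.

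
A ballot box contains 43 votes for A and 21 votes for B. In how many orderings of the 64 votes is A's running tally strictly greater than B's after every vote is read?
Strict-lead orderings = 14130873926790390

Total orderings of the 64 votes with 43 for A: C(64, 43) = 41107996877935680. By the Bertrand ballot formula (Cycle Lemma / reflection principle), the number of orderings in which A is strictly ahead of B throughout is (p − q)/(p + q) · C(p + q, p) = (43 − 21)/(43 + 21) · 41107996877935680 = 14130873926790390.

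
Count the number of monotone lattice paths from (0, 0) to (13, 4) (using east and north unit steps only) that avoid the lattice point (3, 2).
Number of paths = 1720

Total paths from (0, 0) to (13, 4): C(17, 13) = 2380. Paths through (3, 2): (paths (0, 0) → (3, 2)) × (paths (3, 2) → (13, 4)) = C(5, 3) · C(12, 10) = 10 · 66 = 660. Avoidance count = 2380 − 660 = 1720.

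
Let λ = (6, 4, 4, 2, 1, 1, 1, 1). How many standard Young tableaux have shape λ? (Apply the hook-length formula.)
# SYT of shape (6, 4, 4, 2, 1, 1, 1, 1) = 125349840

Hook-length formula: f^λ = n! / Π hook(c), product over all cells c of the Young diagram. For λ = (6, 4, 4, 2, 1, 1, 1, 1), n = 20 boxes. Hook lengths by row (left-to-right, top-to-bottom): [13, 8, 6, 5, 2, 1]; [10, 5, 3, 2]; [9, 4, 2, 1]; [6, 1]; [4]; [3]; [2]; [1]. Product of hooks = 19408896000. So f^λ = 20! / 19408896000 = 2432902008176640000 / 19408896000 = 125349840.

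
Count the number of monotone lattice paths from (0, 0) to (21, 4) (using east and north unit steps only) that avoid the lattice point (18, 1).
Number of paths = 12270

Total paths from (0, 0) to (21, 4): C(25, 21) = 12650. Paths through (18, 1): (paths (0, 0) → (18, 1)) × (paths (18, 1) → (21, 4)) = C(19, 18) · C(6, 3) = 19 · 20 = 380. Avoidance count = 12650 − 380 = 12270.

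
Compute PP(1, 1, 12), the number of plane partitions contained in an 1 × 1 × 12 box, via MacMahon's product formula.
PP(1, 1, 12) = 13

Evaluate the triple product over i = 1..1, j = 1..1, k = 1..12. The factors are (2/1) · (3/2) · (4/3) · (5/4) · (6/5) · (7/6) · (8/7) · (9/8) · … (12 factors total). The numerators and denominators telescope so the product is an integer; carrying out the multiplication exactly gives PP(1, 1, 12) = 13.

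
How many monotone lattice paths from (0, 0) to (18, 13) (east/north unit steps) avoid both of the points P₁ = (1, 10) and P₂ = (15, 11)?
Number of paths = 128980585

Inclusion–exclusion. Total paths: C(31, 18) = 206253075. Through P₁: C(11, 1)·C(20, 17) = 12540. Through P₂: C(26, 15)·C(5, 3) = 77261600. Since P₁ is strictly southwest of P₂, a monotone path through both must visit P₁ then P₂; paths through both = C(11, 1)·C(15, 14)·C(5, 3) = 1650. Avoid both = 206253075 − 12540 − 77261600 + 1650 = 128980585.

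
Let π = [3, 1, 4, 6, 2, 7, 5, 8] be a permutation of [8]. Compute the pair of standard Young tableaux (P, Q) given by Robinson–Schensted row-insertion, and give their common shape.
P = [1, 2, 5, 7, 8] / [3, 4, 6];  Q = [1, 3, 4, 6, 8] / [2, 5, 7];  common shape = (5, 3)

Row-insert the values π_1, π_2, … into P one at a time, bumping the leftmost entry strictly greater than the inserted value down to the next row. The recording tableau Q records, in position (i, j), the step at which that cell was added to P.
  Insert 3 (step 1): P = [3];  Q = [1]
  Insert 1 (step 2): P = [1] / [3];  Q = [1] / [2]
  Insert 4 (step 3): P = [1, 4] / [3];  Q = [1, 3] / [2]
  Insert 6 (step 4): P = [1, 4, 6] / [3];  Q = [1, 3, 4] / [2]
  Insert 2 (step 5): P = [1, 2, 6] / [3, 4];  Q = [1, 3, 4] / [2, 5]
  Insert 7 (step 6): P = [1, 2, 6, 7] / [3, 4];  Q = [1, 3, 4, 6] / [2, 5]
  Insert 5 (step 7): P = [1, 2, 5, 7] / [3, 4, 6];  Q = [1, 3, 4, 6] / [2, 5, 7]
  Insert 8 (step 8): P = [1, 2, 5, 7, 8] / [3, 4, 6];  Q = [1, 3, 4, 6, 8] / [2, 5, 7]
Final shape: (5, 3).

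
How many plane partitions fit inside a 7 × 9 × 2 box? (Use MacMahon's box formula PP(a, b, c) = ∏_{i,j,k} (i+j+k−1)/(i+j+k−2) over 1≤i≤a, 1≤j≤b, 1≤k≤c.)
PP(7, 9, 2) = 27810640

Evaluate the triple product over i = 1..7, j = 1..9, k = 1..2. The factors are (2/1) · (3/2) · (3/2) · (4/3) · (4/3) · (5/4) · (5/4) · (6/5) · … (126 factors total). The numerators and denominators telescope so the product is an integer; carrying out the multiplication exactly gives PP(7, 9, 2) = 27810640.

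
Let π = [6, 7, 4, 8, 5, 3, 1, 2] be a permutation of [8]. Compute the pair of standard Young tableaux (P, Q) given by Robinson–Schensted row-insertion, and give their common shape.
P = [1, 2, 8] / [3, 5] / [4, 7] / [6];  Q = [1, 2, 4] / [3, 5] / [6, 8] / [7];  common shape = (3, 2, 2, 1)

Row-insert the values π_1, π_2, … into P one at a time, bumping the leftmost entry strictly greater than the inserted value down to the next row. The recording tableau Q records, in position (i, j), the step at which that cell was added to P.
  Insert 6 (step 1): P = [6];  Q = [1]
  Insert 7 (step 2): P = [6, 7];  Q = [1, 2]
  Insert 4 (step 3): P = [4, 7] / [6];  Q = [1, 2] / [3]
  Insert 8 (step 4): P = [4, 7, 8] / [6];  Q = [1, 2, 4] / [3]
  Insert 5 (step 5): P = [4, 5, 8] / [6, 7];  Q = [1, 2, 4] / [3, 5]
  Insert 3 (step 6): P = [3, 5, 8] / [4, 7] / [6];  Q = [1, 2, 4] / [3, 5] / [6]
  Insert 1 (step 7): P = [1, 5, 8] / [3, 7] / [4] / [6];  Q = [1, 2, 4] / [3, 5] / [6] / [7]
  Insert 2 (step 8): P = [1, 2, 8] / [3, 5] / [4, 7] / [6];  Q = [1, 2, 4] / [3, 5] / [6, 8] / [7]
Final shape: (3, 2, 2, 1).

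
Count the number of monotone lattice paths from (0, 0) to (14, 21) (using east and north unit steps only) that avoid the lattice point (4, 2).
Number of paths = 2019509250

Total paths from (0, 0) to (14, 21): C(35, 14) = 2319959400. Paths through (4, 2): (paths (0, 0) → (4, 2)) × (paths (4, 2) → (14, 21)) = C(6, 4) · C(29, 10) = 15 · 20030010 = 300450150. Avoidance count = 2319959400 − 300450150 = 2019509250.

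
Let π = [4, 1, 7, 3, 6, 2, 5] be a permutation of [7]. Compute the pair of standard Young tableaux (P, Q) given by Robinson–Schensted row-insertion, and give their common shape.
P = [1, 2, 5] / [3, 6] / [4, 7];  Q = [1, 3, 5] / [2, 4] / [6, 7];  common shape = (3, 2, 2)

Row-insert the values π_1, π_2, … into P one at a time, bumping the leftmost entry strictly greater than the inserted value down to the next row. The recording tableau Q records, in position (i, j), the step at which that cell was added to P.
  Insert 4 (step 1): P = [4];  Q = [1]
  Insert 1 (step 2): P = [1] / [4];  Q = [1] / [2]
  Insert 7 (step 3): P = [1, 7] / [4];  Q = [1, 3] / [2]
  Insert 3 (step 4): P = [1, 3] / [4, 7];  Q = [1, 3] / [2, 4]
  Insert 6 (step 5): P = [1, 3, 6] / [4, 7];  Q = [1, 3, 5] / [2, 4]
  Insert 2 (step 6): P = [1, 2, 6] / [3, 7] / [4];  Q = [1, 3, 5] / [2, 4] / [6]
  Insert 5 (step 7): P = [1, 2, 5] / [3, 6] / [4, 7];  Q = [1, 3, 5] / [2, 4] / [6, 7]
Final shape: (3, 2, 2).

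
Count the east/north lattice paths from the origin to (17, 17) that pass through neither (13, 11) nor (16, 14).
Number of paths = 1427416800

Inclusion–exclusion. Total paths: C(34, 17) = 2333606220. Through P₁: C(24, 13)·C(10, 4) = 524190240. Through P₂: C(30, 16)·C(4, 1) = 581690700. Since P₁ is strictly southwest of P₂, a monotone path through both must visit P₁ then P₂; paths through both = C(24, 13)·C(6, 3)·C(4, 1) = 199691520. Avoid both = 2333606220 − 524190240 − 581690700 + 199691520 = 1427416800.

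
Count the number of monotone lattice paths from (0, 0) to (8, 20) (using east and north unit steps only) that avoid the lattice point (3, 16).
Number of paths = 2986011

Total paths from (0, 0) to (8, 20): C(28, 8) = 3108105. Paths through (3, 16): (paths (0, 0) → (3, 16)) × (paths (3, 16) → (8, 20)) = C(19, 3) · C(9, 5) = 969 · 126 = 122094. Avoidance count = 3108105 − 122094 = 2986011.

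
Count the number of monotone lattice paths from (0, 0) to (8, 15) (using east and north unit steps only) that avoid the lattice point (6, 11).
Number of paths = 304674

Total paths from (0, 0) to (8, 15): C(23, 8) = 490314. Paths through (6, 11): (paths (0, 0) → (6, 11)) × (paths (6, 11) → (8, 15)) = C(17, 6) · C(6, 2) = 12376 · 15 = 185640. Avoidance count = 490314 − 185640 = 304674.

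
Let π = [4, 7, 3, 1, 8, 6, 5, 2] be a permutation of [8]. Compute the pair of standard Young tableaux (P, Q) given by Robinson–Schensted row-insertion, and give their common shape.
P = [1, 2, 8] / [3, 5] / [4, 6] / [7];  Q = [1, 2, 5] / [3, 6] / [4, 7] / [8];  common shape = (3, 2, 2, 1)

Row-insert the values π_1, π_2, … into P one at a time, bumping the leftmost entry strictly greater than the inserted value down to the next row. The recording tableau Q records, in position (i, j), the step at which that cell was added to P.
  Insert 4 (step 1): P = [4];  Q = [1]
  Insert 7 (step 2): P = [4, 7];  Q = [1, 2]
  Insert 3 (step 3): P = [3, 7] / [4];  Q = [1, 2] / [3]
  Insert 1 (step 4): P = [1, 7] / [3] / [4];  Q = [1, 2] / [3] / [4]
  Insert 8 (step 5): P = [1, 7, 8] / [3] / [4];  Q = [1, 2, 5] / [3] / [4]
  Insert 6 (step 6): P = [1, 6, 8] / [3, 7] / [4];  Q = [1, 2, 5] / [3, 6] / [4]
  Insert 5 (step 7): P = [1, 5, 8] / [3, 6] / [4, 7];  Q = [1, 2, 5] / [3, 6] / [4, 7]
  Insert 2 (step 8): P = [1, 2, 8] / [3, 5] / [4, 6] / [7];  Q = [1, 2, 5] / [3, 6] / [4, 7] / [8]
Final shape: (3, 2, 2, 1).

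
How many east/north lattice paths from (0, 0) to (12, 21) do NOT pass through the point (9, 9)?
Number of paths = 332695220

Total paths from (0, 0) to (12, 21): C(33, 12) = 354817320. Paths through (9, 9): (paths (0, 0) → (9, 9)) × (paths (9, 9) → (12, 21)) = C(18, 9) · C(15, 3) = 48620 · 455 = 22122100. Avoidance count = 354817320 − 22122100 = 332695220.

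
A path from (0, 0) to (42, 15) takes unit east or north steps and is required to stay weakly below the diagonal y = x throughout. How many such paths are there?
Number of paths = 14363336766240

By the reflection principle (André's argument), the number of monotone paths to (42, 15) with n ≤ m that never go above y = x is C(57, 42) − C(57, 43) = 22057981462440 − 7694644696200 = 14363336766240.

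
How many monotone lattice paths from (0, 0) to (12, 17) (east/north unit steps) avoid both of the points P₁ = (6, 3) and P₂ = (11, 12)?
Number of paths = 41536635

Inclusion–exclusion. Total paths: C(29, 12) = 51895935. Through P₁: C(9, 6)·C(20, 6) = 3255840. Through P₂: C(23, 11)·C(6, 1) = 8112468. Since P₁ is strictly southwest of P₂, a monotone path through both must visit P₁ then P₂; paths through both = C(9, 6)·C(14, 5)·C(6, 1) = 1009008. Avoid both = 51895935 − 3255840 − 8112468 + 1009008 = 41536635.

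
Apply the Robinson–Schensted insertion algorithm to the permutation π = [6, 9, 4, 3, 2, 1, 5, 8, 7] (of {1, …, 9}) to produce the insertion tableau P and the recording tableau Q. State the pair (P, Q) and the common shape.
P = [1, 5, 7] / [2, 8] / [3, 9] / [4] / [6];  Q = [1, 2, 8] / [3, 7] / [4, 9] / [5] / [6];  common shape = (3, 2, 2, 1, 1)

Row-insert the values π_1, π_2, … into P one at a time, bumping the leftmost entry strictly greater than the inserted value down to the next row. The recording tableau Q records, in position (i, j), the step at which that cell was added to P.
  Insert 6 (step 1): P = [6];  Q = [1]
  Insert 9 (step 2): P = [6, 9];  Q = [1, 2]
  Insert 4 (step 3): P = [4, 9] / [6];  Q = [1, 2] / [3]
  Insert 3 (step 4): P = [3, 9] / [4] / [6];  Q = [1, 2] / [3] / [4]
  Insert 2 (step 5): P = [2, 9] / [3] / [4] / [6];  Q = [1, 2] / [3] / [4] / [5]
  Insert 1 (step 6): P = [1, 9] / [2] / [3] / [4] / [6];  Q = [1, 2] / [3] / [4] / [5] / [6]
  Insert 5 (step 7): P = [1, 5] / [2, 9] / [3] / [4] / [6];  Q = [1, 2] / [3, 7] / [4] / [5] / [6]
  Insert 8 (step 8): P = [1, 5, 8] / [2, 9] / [3] / [4] / [6];  Q = [1, 2, 8] / [3, 7] / [4] / [5] / [6]
  Insert 7 (step 9): P = [1, 5, 7] / [2, 8] / [3, 9] / [4] / [6];  Q = [1, 2, 8] / [3, 7] / [4, 9] / [5] / [6]
Final shape: (3, 2, 2, 1, 1).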